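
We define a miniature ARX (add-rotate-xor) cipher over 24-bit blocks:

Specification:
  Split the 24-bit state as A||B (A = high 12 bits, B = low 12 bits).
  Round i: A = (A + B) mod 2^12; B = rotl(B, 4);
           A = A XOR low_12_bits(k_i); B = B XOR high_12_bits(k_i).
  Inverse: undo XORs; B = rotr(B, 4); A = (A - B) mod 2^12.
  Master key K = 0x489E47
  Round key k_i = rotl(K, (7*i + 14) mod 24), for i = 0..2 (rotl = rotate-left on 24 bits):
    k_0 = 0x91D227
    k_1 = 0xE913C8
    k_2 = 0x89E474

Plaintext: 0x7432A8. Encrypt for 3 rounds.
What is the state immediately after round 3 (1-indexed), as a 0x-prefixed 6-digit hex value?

0x071EB9

s_0 = plaintext = 0x7432A8
s_1 = Round(s_0, k_0) = 0xBCC39F
s_2 = Round(s_1, k_1) = 0xCA3762
s_3 = Round(s_2, k_2) = 0x071EB9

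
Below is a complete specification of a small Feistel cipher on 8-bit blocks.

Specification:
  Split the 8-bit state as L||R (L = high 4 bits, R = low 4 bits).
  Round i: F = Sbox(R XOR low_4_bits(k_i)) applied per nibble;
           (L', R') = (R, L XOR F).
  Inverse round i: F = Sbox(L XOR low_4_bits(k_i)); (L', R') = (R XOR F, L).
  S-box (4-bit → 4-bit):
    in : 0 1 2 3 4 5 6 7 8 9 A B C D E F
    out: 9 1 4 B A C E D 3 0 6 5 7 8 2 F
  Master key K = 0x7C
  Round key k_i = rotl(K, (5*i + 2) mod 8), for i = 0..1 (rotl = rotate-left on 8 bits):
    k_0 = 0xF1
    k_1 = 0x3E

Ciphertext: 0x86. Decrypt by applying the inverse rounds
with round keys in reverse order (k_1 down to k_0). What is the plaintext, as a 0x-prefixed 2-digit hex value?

0x88

s_0 = ciphertext = 0x86
s_1 = InvRound(s_0, k_1) = 0x88
s_2 = InvRound(s_1, k_0) = 0x88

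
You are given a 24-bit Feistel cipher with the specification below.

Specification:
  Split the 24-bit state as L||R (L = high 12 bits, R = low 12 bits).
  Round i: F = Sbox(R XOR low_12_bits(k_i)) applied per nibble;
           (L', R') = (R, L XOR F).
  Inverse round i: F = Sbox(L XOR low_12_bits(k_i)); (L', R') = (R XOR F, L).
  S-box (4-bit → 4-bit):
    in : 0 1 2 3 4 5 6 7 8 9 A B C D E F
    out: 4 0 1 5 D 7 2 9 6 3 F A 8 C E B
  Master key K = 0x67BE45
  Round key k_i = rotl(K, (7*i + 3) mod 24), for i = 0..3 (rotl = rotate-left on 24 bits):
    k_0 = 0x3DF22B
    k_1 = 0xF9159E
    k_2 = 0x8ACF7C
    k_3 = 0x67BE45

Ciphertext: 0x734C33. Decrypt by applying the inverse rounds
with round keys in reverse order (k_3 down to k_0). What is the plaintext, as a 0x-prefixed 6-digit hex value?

s_0 = ciphertext = 0x734C33
s_1 = InvRound(s_0, k_3) = 0xFA3734
s_2 = InvRound(s_1, k_2) = 0x3FFFA3
s_3 = InvRound(s_2, k_1) = 0xD833FF
s_4 = InvRound(s_3, k_0) = 0x809D83

0x809D83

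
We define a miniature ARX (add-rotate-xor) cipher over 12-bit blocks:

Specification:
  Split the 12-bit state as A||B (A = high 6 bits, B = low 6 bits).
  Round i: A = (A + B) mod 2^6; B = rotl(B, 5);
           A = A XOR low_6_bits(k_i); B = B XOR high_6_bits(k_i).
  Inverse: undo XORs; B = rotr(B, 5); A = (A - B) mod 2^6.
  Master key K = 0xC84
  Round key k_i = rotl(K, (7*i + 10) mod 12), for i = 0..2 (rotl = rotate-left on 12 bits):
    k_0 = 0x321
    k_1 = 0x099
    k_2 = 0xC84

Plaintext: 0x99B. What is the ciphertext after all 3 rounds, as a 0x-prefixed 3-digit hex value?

s_0 = plaintext = 0x99B
s_1 = Round(s_0, k_0) = 0x821
s_2 = Round(s_1, k_1) = 0x632
s_3 = Round(s_2, k_2) = 0x3AB

0x3AB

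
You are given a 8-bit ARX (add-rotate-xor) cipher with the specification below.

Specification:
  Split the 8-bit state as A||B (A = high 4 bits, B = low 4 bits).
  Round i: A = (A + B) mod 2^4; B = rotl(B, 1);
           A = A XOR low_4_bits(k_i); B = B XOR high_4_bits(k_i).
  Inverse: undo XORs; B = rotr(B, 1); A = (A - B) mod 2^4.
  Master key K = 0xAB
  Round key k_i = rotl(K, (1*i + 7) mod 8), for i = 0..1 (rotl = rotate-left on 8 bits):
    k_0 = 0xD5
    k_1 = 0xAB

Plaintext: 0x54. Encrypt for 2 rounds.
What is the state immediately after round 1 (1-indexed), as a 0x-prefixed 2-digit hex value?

s_0 = plaintext = 0x54
s_1 = Round(s_0, k_0) = 0xC5
s_2 = Round(s_1, k_1) = 0xA0

0xC5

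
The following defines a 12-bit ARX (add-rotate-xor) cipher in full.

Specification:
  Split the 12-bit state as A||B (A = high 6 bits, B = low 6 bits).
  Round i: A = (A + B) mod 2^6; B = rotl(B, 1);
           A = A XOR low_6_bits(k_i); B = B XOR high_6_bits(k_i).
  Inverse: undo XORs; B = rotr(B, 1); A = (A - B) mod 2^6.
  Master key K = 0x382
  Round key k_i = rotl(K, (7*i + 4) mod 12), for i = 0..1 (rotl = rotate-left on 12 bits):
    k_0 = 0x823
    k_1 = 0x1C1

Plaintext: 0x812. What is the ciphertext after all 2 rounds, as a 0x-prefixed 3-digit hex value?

0x50F

s_0 = plaintext = 0x812
s_1 = Round(s_0, k_0) = 0x444
s_2 = Round(s_1, k_1) = 0x50F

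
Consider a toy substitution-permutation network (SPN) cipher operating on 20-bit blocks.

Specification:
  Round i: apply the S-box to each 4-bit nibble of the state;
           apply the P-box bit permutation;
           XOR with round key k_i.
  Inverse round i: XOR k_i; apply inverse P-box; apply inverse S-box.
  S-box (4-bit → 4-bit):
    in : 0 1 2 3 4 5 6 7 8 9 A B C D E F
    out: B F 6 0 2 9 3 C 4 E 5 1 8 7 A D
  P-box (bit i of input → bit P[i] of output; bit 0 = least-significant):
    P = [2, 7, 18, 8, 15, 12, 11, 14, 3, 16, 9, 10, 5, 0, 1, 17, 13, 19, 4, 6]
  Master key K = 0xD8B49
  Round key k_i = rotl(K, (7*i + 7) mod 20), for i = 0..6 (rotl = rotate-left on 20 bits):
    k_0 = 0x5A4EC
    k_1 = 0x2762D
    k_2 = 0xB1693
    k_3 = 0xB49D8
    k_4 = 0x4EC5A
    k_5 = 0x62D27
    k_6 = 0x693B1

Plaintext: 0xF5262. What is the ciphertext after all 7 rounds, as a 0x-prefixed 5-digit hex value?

s_0 = plaintext = 0xF5262
s_1 = Round(s_0, k_0) = 0x2161C
s_2 = Round(s_1, k_1) = 0x9AF16
s_3 = Round(s_2, k_2) = 0x3C86D
s_4 = Round(s_3, k_3) = 0xDDB5C
s_5 = Round(s_4, k_4) = 0xC0D61
s_6 = Round(s_5, k_5) = 0x1BECA
s_7 = Round(s_6, k_6) = 0xBF7C5

0xBF7C5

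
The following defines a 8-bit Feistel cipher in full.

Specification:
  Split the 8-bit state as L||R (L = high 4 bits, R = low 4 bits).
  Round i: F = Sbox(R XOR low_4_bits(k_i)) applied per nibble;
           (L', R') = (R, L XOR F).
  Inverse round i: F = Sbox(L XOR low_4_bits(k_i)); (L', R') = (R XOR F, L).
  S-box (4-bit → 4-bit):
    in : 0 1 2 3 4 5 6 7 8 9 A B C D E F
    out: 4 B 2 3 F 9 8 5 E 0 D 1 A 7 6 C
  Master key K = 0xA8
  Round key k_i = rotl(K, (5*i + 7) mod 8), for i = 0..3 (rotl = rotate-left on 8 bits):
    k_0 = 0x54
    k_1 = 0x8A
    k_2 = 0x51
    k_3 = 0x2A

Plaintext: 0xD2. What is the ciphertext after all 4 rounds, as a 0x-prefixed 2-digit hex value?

0x9D

s_0 = plaintext = 0xD2
s_1 = Round(s_0, k_0) = 0x25
s_2 = Round(s_1, k_1) = 0x5E
s_3 = Round(s_2, k_2) = 0xE9
s_4 = Round(s_3, k_3) = 0x9D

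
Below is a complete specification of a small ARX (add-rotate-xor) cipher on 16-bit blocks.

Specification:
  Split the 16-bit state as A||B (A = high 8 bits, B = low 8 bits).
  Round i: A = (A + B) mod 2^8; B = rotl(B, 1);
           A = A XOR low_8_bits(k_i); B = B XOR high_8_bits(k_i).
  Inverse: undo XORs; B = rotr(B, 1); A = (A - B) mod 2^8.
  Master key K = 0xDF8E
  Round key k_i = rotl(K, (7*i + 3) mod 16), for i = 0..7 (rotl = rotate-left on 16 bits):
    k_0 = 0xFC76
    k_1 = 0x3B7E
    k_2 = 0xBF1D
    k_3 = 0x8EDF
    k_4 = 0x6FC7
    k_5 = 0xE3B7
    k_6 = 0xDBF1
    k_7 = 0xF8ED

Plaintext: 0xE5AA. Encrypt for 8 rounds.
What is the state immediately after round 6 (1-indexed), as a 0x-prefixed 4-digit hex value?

0xD87C

s_0 = plaintext = 0xE5AA
s_1 = Round(s_0, k_0) = 0xF9A9
s_2 = Round(s_1, k_1) = 0xDC68
s_3 = Round(s_2, k_2) = 0x596F
s_4 = Round(s_3, k_3) = 0x1750
s_5 = Round(s_4, k_4) = 0xA0CF
s_6 = Round(s_5, k_5) = 0xD87C
s_7 = Round(s_6, k_6) = 0xA523
s_8 = Round(s_7, k_7) = 0x25BE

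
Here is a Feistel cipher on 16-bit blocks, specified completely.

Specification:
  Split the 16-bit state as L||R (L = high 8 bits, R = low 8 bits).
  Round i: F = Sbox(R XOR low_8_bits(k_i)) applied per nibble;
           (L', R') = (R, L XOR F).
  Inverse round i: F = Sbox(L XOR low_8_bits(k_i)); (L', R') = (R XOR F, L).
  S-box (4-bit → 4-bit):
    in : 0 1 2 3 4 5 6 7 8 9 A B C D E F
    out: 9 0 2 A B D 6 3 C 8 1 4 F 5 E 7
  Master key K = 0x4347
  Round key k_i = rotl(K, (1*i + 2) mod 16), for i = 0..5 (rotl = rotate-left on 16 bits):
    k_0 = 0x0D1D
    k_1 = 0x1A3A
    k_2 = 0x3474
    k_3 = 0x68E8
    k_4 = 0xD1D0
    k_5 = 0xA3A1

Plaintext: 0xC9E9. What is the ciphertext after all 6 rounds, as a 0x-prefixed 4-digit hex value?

0xC988

s_0 = plaintext = 0xC9E9
s_1 = Round(s_0, k_0) = 0xE9B2
s_2 = Round(s_1, k_1) = 0xB225
s_3 = Round(s_2, k_2) = 0x2562
s_4 = Round(s_3, k_3) = 0x62E4
s_5 = Round(s_4, k_4) = 0xE4C9
s_6 = Round(s_5, k_5) = 0xC988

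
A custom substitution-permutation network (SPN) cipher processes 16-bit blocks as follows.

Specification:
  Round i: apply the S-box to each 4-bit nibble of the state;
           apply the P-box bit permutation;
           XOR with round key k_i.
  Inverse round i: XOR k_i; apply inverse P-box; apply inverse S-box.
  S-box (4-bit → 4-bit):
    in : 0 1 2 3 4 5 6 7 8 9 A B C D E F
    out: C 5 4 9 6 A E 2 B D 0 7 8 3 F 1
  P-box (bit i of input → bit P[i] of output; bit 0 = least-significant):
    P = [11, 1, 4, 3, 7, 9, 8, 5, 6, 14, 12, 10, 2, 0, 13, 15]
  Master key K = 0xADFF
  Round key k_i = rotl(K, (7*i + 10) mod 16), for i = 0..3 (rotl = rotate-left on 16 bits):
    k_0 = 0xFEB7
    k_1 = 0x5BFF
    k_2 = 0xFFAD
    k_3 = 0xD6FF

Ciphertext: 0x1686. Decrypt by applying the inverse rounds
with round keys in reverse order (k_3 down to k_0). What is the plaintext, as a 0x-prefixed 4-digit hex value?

s_0 = ciphertext = 0x1686
s_1 = InvRound(s_0, k_3) = 0x5DC0
s_2 = InvRound(s_1, k_2) = 0xEF5C
s_3 = InvRound(s_2, k_1) = 0x6037
s_4 = InvRound(s_3, k_0) = 0xC0DF

0xC0DF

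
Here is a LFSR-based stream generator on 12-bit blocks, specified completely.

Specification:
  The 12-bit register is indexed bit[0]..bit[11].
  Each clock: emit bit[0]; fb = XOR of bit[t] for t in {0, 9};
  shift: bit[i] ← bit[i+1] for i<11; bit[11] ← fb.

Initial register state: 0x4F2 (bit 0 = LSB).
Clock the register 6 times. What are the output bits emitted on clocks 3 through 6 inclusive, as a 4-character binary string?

0011

reg_0 = 0x4F2
clock 1: out=0, reg = 0x279
clock 2: out=1, reg = 0x13C
clock 3: out=0, reg = 0x09E
clock 4: out=0, reg = 0x04F
clock 5: out=1, reg = 0x827
clock 6: out=1, reg = 0xC13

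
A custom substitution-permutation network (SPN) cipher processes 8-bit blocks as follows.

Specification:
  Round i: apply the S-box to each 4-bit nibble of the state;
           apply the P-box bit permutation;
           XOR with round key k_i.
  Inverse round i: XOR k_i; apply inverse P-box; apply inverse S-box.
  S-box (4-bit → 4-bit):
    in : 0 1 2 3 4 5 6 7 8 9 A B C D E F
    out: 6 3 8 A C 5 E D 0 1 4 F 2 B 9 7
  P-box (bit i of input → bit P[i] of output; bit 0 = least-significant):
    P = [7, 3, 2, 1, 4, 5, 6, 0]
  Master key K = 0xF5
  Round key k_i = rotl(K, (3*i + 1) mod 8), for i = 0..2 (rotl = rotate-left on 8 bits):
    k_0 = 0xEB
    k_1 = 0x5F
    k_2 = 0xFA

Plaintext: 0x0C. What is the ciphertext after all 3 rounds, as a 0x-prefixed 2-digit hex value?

s_0 = plaintext = 0x0C
s_1 = Round(s_0, k_0) = 0x83
s_2 = Round(s_1, k_1) = 0x55
s_3 = Round(s_2, k_2) = 0x2E

0x2E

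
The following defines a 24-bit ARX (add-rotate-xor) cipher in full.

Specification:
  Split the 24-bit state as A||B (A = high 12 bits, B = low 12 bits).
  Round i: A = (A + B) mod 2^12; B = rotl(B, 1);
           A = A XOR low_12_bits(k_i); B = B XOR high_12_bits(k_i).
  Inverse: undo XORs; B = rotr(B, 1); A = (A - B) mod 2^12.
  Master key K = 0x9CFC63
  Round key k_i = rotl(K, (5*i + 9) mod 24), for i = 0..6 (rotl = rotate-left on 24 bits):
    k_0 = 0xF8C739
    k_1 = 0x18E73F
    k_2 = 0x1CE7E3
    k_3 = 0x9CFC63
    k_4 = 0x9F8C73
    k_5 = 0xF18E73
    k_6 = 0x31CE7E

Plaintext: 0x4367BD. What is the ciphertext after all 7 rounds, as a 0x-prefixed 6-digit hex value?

0xC7C412

s_0 = plaintext = 0x4367BD
s_1 = Round(s_0, k_0) = 0xCCA0F6
s_2 = Round(s_1, k_1) = 0xAFF062
s_3 = Round(s_2, k_2) = 0xC8210A
s_4 = Round(s_3, k_3) = 0x1EFBDB
s_5 = Round(s_4, k_4) = 0x1B9E4F
s_6 = Round(s_5, k_5) = 0xE7B387
s_7 = Round(s_6, k_6) = 0xC7C412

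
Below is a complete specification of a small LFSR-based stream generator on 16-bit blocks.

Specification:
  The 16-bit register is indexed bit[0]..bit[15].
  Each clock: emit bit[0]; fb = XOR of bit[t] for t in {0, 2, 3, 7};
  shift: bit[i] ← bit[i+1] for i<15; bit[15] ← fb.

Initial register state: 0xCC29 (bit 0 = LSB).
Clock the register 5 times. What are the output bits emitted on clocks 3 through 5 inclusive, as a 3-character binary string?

010

reg_0 = 0xCC29
clock 1: out=1, reg = 0x6614
clock 2: out=0, reg = 0xB30A
clock 3: out=0, reg = 0xD985
clock 4: out=1, reg = 0xECC2
clock 5: out=0, reg = 0xF661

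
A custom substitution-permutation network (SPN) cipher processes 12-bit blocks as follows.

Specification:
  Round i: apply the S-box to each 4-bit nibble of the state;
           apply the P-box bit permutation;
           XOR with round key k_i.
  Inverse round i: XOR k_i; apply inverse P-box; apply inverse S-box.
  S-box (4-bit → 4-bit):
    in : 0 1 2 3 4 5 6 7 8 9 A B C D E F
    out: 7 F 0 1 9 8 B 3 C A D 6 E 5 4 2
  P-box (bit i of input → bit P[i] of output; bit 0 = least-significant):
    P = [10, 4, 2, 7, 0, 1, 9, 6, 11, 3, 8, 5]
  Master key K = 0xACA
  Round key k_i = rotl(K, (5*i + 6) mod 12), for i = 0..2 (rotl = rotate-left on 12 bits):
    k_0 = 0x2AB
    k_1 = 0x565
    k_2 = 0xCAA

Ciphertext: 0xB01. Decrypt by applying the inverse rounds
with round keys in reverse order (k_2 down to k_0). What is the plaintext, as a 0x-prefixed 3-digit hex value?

0x645

s_0 = ciphertext = 0xB01
s_1 = InvRound(s_0, k_2) = 0xC04
s_2 = InvRound(s_1, k_1) = 0xA42
s_3 = InvRound(s_2, k_0) = 0x645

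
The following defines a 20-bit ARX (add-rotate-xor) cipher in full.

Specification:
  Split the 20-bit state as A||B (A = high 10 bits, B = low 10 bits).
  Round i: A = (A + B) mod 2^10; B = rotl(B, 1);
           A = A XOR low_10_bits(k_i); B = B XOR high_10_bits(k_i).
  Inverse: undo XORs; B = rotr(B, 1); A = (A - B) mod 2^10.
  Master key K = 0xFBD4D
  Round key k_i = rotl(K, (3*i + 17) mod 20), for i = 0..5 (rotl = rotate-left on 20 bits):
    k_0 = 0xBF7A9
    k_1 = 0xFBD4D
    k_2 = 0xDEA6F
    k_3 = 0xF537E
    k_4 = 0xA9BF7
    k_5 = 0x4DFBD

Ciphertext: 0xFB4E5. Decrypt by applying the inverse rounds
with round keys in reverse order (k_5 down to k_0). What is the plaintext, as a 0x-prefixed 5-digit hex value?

0x42925

s_0 = ciphertext = 0xFB4E5
s_1 = InvRound(s_0, k_5) = 0xD9CE9
s_2 = InvRound(s_1, k_4) = 0x5A727
s_3 = InvRound(s_2, k_3) = 0xE7A79
s_4 = InvRound(s_3, k_2) = 0xDC281
s_5 = InvRound(s_4, k_1) = 0x618B7
s_6 = InvRound(s_5, k_0) = 0x42925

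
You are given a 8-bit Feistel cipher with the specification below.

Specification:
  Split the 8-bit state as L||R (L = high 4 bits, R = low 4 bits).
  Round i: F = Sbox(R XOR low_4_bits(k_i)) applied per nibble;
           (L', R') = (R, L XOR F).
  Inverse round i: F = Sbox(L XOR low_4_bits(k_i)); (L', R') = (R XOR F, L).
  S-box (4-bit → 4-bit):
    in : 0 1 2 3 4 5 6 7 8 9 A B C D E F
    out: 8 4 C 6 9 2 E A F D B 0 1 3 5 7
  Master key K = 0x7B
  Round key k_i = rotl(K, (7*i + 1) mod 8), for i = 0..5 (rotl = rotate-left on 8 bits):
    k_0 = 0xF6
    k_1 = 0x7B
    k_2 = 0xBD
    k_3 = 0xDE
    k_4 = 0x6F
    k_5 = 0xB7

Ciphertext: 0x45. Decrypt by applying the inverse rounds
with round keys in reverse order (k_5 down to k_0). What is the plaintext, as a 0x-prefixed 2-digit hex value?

0x23

s_0 = ciphertext = 0x45
s_1 = InvRound(s_0, k_5) = 0x34
s_2 = InvRound(s_1, k_4) = 0x53
s_3 = InvRound(s_2, k_3) = 0x35
s_4 = InvRound(s_3, k_2) = 0x03
s_5 = InvRound(s_4, k_1) = 0x30
s_6 = InvRound(s_5, k_0) = 0x23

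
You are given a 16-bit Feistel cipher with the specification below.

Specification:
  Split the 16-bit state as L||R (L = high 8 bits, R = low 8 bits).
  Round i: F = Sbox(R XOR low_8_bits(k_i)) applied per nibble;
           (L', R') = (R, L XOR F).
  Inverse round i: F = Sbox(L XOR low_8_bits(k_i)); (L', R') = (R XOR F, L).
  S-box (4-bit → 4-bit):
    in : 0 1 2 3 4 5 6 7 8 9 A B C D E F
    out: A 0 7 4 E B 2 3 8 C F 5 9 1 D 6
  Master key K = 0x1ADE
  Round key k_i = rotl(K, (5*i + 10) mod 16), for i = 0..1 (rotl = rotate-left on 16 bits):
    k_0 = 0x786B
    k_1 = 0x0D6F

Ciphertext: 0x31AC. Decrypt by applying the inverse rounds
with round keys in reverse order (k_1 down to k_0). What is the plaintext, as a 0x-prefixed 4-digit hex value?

0x0E11

s_0 = ciphertext = 0x31AC
s_1 = InvRound(s_0, k_1) = 0x1131
s_2 = InvRound(s_1, k_0) = 0x0E11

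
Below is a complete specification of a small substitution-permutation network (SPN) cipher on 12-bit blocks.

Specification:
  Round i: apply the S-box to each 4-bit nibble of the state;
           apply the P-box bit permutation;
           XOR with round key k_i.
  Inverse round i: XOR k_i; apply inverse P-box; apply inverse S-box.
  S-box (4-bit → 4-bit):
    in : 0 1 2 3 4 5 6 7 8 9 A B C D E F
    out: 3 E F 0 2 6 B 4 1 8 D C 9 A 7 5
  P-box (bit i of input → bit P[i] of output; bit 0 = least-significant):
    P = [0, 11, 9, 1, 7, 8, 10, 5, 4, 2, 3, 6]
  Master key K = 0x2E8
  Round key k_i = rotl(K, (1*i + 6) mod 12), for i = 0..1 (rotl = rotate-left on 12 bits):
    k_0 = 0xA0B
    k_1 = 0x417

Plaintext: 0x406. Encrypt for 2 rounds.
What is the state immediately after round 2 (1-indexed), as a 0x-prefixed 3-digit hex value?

0x494

s_0 = plaintext = 0x406
s_1 = Round(s_0, k_0) = 0x38C
s_2 = Round(s_1, k_1) = 0x494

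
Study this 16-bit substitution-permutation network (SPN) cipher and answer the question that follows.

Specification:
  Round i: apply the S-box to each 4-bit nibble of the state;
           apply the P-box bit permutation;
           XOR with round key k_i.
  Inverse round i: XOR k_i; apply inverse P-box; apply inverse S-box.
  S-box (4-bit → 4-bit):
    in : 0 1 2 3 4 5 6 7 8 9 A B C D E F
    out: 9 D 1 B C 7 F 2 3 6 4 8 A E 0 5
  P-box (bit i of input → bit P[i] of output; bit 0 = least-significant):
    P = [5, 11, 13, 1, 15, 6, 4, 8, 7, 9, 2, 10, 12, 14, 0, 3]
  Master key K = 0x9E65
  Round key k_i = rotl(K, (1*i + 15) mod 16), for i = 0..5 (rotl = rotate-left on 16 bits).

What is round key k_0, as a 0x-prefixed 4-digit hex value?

0xCF32

K = 0x9E65
k_0 = rotl(K, (1*0+15) mod 16) = rotl(K, 15) = 0xCF32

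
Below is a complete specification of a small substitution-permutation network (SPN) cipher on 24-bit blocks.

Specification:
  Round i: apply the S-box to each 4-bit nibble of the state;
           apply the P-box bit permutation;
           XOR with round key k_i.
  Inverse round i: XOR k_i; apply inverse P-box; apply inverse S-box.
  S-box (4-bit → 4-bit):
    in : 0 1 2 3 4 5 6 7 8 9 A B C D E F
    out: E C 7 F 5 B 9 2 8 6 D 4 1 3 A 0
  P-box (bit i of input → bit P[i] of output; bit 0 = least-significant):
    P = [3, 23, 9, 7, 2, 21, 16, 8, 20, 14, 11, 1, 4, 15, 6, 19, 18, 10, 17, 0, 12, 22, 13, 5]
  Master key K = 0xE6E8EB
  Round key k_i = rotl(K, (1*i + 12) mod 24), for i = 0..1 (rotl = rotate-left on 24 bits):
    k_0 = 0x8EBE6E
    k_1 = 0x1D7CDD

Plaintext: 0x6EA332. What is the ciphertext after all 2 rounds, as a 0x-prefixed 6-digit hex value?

s_0 = plaintext = 0x6EA332
s_1 = Round(s_0, k_0) = 0x37E111
s_2 = Round(s_1, k_1) = 0x54C37F

0x54C37F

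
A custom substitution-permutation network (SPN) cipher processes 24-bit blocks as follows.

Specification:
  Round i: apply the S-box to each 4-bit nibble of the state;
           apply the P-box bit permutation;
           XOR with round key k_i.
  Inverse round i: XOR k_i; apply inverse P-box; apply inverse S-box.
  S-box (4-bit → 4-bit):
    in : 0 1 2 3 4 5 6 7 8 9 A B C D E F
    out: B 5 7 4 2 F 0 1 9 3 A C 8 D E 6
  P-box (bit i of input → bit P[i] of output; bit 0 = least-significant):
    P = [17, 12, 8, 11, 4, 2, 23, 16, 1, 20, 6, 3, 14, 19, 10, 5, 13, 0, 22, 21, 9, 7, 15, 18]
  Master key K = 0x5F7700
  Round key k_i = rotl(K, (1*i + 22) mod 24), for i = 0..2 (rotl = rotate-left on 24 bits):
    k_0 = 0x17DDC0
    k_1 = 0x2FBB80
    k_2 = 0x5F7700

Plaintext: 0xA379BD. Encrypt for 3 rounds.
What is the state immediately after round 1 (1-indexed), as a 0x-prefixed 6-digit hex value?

s_0 = plaintext = 0xA379BD
s_1 = Round(s_0, k_0) = 0xC09442
s_2 = Round(s_1, k_1) = 0x11CA85
s_3 = Round(s_2, k_2) = 0x0CCC38

0xC09442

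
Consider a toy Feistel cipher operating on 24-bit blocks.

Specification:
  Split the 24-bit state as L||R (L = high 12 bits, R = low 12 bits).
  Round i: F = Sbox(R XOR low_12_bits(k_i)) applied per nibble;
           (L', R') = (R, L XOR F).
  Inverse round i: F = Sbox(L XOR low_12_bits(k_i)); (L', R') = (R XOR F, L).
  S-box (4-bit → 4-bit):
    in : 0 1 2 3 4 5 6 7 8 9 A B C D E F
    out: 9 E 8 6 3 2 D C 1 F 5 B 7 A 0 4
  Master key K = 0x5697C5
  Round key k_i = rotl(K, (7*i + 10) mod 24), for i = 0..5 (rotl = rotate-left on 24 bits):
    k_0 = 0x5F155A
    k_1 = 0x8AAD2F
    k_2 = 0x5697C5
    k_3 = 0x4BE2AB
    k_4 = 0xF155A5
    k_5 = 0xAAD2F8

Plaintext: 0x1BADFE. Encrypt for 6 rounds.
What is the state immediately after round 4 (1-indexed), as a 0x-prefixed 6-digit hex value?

s_0 = plaintext = 0x1BADFE
s_1 = Round(s_0, k_0) = 0xDFE0E9
s_2 = Round(s_1, k_1) = 0x0E9783
s_3 = Round(s_2, k_2) = 0x7839D4
s_4 = Round(s_3, k_3) = 0x9D4C47
s_5 = Round(s_4, k_4) = 0xC476DC
s_6 = Round(s_5, k_5) = 0x6DCFC4

0x9D4C47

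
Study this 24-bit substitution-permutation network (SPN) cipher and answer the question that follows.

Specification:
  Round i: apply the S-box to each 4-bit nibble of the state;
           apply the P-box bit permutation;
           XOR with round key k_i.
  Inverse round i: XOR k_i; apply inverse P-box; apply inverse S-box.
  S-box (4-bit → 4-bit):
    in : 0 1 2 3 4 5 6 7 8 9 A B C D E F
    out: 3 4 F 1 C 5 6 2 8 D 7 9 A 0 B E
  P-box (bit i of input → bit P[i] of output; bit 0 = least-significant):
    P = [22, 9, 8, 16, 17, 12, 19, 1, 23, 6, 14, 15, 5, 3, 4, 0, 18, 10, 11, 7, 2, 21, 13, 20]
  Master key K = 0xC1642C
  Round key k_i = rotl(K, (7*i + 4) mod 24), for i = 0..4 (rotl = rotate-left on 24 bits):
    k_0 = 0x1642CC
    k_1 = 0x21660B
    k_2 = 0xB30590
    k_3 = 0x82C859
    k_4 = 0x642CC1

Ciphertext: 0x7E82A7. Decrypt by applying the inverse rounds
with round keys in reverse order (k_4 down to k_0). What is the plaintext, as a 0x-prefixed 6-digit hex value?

0x6A8478

s_0 = ciphertext = 0x7E82A7
s_1 = InvRound(s_0, k_4) = 0x963C97
s_2 = InvRound(s_1, k_3) = 0x9E7FCD
s_3 = InvRound(s_2, k_2) = 0xA5F66C
s_4 = InvRound(s_3, k_1) = 0x33BECD
s_5 = InvRound(s_4, k_0) = 0x6A8478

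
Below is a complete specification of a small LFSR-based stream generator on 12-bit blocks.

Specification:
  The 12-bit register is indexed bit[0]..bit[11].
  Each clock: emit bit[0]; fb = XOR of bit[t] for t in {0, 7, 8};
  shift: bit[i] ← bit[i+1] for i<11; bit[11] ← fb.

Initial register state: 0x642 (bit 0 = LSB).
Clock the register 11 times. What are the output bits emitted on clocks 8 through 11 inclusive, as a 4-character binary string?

reg_0 = 0x642
clock 1: out=0, reg = 0x321
clock 2: out=1, reg = 0x190
clock 3: out=0, reg = 0x0C8
clock 4: out=0, reg = 0x864
clock 5: out=0, reg = 0x432
clock 6: out=0, reg = 0x219
clock 7: out=1, reg = 0x90C
clock 8: out=0, reg = 0xC86
clock 9: out=0, reg = 0xE43
clock 10: out=1, reg = 0xF21
clock 11: out=1, reg = 0x790

0011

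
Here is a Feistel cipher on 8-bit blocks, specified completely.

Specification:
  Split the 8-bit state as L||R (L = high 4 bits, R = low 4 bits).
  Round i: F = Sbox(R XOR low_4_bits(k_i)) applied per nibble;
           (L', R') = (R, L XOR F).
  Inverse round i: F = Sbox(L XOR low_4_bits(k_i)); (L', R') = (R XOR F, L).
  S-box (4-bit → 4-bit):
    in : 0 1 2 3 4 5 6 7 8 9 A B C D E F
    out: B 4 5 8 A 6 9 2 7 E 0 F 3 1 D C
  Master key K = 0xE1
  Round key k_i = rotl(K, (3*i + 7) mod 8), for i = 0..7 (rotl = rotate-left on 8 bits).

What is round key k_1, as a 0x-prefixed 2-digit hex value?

0x87

K = 0xE1
k_0 = rotl(K, (3*0+7) mod 8) = rotl(K, 7) = 0xF0
k_1 = rotl(K, (3*1+7) mod 8) = rotl(K, 2) = 0x87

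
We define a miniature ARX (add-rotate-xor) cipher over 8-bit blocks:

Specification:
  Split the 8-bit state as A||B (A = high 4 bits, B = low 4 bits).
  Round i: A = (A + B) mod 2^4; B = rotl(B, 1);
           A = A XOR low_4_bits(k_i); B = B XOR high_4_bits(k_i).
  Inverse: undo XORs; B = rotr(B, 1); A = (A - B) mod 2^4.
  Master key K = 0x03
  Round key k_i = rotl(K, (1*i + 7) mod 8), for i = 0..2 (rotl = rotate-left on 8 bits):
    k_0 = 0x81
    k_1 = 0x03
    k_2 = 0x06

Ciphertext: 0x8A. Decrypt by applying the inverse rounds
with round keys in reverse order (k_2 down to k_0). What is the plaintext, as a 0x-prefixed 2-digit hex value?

s_0 = ciphertext = 0x8A
s_1 = InvRound(s_0, k_2) = 0x95
s_2 = InvRound(s_1, k_1) = 0x0A
s_3 = InvRound(s_2, k_0) = 0x01

0x01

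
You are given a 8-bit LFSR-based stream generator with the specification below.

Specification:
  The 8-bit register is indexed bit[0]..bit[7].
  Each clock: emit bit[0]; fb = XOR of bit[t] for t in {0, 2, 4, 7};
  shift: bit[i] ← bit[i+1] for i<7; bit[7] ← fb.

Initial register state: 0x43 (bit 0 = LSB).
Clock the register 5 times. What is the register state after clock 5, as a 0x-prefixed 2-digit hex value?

0xEA

reg_0 = 0x43
clock 1: out=1, reg = 0xA1
clock 2: out=1, reg = 0x50
clock 3: out=0, reg = 0xA8
clock 4: out=0, reg = 0xD4
clock 5: out=0, reg = 0xEA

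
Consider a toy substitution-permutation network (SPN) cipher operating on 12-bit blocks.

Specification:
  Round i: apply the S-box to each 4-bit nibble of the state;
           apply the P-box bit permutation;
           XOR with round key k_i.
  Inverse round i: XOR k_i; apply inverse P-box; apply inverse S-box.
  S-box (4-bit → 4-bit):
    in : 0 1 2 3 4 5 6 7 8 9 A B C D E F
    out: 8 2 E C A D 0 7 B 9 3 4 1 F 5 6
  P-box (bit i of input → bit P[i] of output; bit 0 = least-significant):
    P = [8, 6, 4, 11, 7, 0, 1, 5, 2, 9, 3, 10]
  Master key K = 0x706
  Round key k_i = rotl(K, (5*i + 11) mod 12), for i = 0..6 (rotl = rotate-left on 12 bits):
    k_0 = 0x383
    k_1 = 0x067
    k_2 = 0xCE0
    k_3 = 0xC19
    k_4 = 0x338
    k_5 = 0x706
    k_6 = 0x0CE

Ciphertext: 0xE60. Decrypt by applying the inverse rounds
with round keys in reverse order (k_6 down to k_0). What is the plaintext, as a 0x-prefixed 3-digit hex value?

0xA73

s_0 = ciphertext = 0xE60
s_1 = InvRound(s_0, k_6) = 0xD50
s_2 = InvRound(s_1, k_5) = 0xAB2
s_3 = InvRound(s_2, k_4) = 0xBE9
s_4 = InvRound(s_3, k_3) = 0x497
s_5 = InvRound(s_4, k_2) = 0xC22
s_6 = InvRound(s_5, k_1) = 0x914
s_7 = InvRound(s_6, k_0) = 0xA73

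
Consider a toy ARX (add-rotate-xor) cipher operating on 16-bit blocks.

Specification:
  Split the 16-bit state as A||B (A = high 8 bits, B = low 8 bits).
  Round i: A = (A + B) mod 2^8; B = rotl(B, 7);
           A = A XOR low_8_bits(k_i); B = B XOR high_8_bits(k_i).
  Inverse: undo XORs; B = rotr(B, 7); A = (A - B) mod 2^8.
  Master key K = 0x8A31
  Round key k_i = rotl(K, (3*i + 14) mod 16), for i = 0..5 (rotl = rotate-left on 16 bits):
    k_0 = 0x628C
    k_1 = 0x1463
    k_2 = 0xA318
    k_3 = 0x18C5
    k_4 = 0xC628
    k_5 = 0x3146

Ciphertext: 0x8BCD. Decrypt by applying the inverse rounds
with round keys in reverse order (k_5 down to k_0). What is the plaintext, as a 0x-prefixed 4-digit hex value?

s_0 = ciphertext = 0x8BCD
s_1 = InvRound(s_0, k_5) = 0xD4F9
s_2 = InvRound(s_1, k_4) = 0x7E7E
s_3 = InvRound(s_2, k_3) = 0xEFCC
s_4 = InvRound(s_3, k_2) = 0x19DE
s_5 = InvRound(s_4, k_1) = 0xE595
s_6 = InvRound(s_5, k_0) = 0x7AEF

0x7AEF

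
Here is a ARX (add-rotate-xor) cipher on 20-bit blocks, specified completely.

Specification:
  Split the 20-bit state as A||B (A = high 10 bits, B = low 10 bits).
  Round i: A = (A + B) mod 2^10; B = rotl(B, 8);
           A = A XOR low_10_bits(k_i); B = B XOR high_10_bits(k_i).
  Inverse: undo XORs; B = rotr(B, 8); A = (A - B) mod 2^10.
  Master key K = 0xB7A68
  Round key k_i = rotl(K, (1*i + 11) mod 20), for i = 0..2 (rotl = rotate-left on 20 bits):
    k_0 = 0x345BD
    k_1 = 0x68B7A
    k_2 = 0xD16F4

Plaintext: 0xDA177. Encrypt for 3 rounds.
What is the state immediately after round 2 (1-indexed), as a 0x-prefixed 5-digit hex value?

0xE5141

s_0 = plaintext = 0xDA177
s_1 = Round(s_0, k_0) = 0x58B8C
s_2 = Round(s_1, k_1) = 0xE5141
s_3 = Round(s_2, k_2) = 0x88615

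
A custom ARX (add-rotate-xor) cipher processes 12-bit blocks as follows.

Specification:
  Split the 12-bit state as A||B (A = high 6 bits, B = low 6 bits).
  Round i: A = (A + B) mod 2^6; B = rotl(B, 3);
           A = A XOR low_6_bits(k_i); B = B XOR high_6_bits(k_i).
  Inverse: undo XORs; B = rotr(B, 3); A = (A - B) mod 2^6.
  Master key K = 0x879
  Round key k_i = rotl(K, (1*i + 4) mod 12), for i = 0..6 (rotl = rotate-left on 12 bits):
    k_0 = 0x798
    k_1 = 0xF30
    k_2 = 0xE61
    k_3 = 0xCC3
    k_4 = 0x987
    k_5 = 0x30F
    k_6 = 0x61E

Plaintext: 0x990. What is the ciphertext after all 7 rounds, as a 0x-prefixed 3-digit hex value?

0xAC3

s_0 = plaintext = 0x990
s_1 = Round(s_0, k_0) = 0xB9C
s_2 = Round(s_1, k_1) = 0xE9F
s_3 = Round(s_2, k_2) = 0xE02
s_4 = Round(s_3, k_3) = 0xE63
s_5 = Round(s_4, k_4) = 0x6FA
s_6 = Round(s_5, k_5) = 0x69B
s_7 = Round(s_6, k_6) = 0xAC3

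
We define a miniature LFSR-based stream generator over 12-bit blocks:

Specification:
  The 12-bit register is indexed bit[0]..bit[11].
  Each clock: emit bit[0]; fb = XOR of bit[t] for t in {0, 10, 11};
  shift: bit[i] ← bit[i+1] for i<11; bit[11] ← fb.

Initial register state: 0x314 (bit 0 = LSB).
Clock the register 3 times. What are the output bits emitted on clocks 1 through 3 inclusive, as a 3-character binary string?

reg_0 = 0x314
clock 1: out=0, reg = 0x18A
clock 2: out=0, reg = 0x0C5
clock 3: out=1, reg = 0x862

001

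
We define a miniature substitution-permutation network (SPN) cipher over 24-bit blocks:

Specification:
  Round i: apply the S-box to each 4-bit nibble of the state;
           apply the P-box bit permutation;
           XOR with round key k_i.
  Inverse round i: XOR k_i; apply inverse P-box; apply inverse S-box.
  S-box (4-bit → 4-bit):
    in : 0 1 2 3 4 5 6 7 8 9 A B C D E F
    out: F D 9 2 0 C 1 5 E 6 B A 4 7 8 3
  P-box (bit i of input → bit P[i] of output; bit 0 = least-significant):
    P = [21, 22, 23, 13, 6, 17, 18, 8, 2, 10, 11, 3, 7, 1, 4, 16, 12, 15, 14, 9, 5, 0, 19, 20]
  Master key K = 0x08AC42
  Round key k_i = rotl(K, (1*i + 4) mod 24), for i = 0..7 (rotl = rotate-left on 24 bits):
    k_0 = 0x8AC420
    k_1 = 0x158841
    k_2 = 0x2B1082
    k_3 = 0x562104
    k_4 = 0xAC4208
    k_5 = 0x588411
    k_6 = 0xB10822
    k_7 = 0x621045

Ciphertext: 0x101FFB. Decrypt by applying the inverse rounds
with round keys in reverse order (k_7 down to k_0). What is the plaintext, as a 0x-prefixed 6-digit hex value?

s_0 = ciphertext = 0x101FFB
s_1 = InvRound(s_0, k_7) = 0x2ED0BF
s_2 = InvRound(s_1, k_6) = 0x8D119C
s_3 = InvRound(s_2, k_5) = 0xBF2A59
s_4 = InvRound(s_3, k_4) = 0xBC5CFE
s_5 = InvRound(s_4, k_3) = 0x77D8A0
s_6 = InvRound(s_5, k_2) = 0x193CC3
s_7 = InvRound(s_6, k_1) = 0xCFF3CE
s_8 = InvRound(s_7, k_0) = 0x62AA1B

0x62AA1B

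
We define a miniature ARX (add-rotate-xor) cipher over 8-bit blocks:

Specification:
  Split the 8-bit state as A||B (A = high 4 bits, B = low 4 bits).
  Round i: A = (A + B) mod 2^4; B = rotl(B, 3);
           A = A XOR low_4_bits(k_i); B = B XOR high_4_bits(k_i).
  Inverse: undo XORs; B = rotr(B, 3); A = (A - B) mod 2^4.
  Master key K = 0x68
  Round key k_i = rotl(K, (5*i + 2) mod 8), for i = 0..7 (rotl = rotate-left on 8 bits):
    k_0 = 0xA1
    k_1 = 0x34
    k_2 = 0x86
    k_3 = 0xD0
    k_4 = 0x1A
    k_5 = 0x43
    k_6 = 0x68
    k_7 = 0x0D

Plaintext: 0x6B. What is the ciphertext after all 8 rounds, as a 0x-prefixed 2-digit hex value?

0x7B

s_0 = plaintext = 0x6B
s_1 = Round(s_0, k_0) = 0x07
s_2 = Round(s_1, k_1) = 0x38
s_3 = Round(s_2, k_2) = 0xDC
s_4 = Round(s_3, k_3) = 0x9B
s_5 = Round(s_4, k_4) = 0xEC
s_6 = Round(s_5, k_5) = 0x92
s_7 = Round(s_6, k_6) = 0x37
s_8 = Round(s_7, k_7) = 0x7B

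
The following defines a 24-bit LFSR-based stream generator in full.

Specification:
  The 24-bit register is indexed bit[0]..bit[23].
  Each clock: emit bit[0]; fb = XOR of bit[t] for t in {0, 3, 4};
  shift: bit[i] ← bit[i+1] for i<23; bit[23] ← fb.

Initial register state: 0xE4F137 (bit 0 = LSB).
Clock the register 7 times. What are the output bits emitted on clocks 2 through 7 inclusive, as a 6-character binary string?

110110

reg_0 = 0xE4F137
clock 1: out=1, reg = 0x72789B
clock 2: out=1, reg = 0xB93C4D
clock 3: out=1, reg = 0x5C9E26
clock 4: out=0, reg = 0x2E4F13
clock 5: out=1, reg = 0x172789
clock 6: out=1, reg = 0x0B93C4
clock 7: out=0, reg = 0x05C9E2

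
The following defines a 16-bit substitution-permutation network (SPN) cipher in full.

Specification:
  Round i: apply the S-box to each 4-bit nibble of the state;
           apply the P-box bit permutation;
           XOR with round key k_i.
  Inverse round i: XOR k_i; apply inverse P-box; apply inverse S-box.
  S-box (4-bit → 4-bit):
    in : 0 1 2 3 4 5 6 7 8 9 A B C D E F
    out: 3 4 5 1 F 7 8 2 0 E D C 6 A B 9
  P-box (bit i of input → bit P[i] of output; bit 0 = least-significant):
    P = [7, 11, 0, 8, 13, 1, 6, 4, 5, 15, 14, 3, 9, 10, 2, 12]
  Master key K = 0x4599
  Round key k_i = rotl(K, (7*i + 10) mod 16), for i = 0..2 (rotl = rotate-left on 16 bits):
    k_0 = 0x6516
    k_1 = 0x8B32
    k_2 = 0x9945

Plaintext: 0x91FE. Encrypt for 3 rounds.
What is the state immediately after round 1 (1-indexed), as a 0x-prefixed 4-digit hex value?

0x1882

s_0 = plaintext = 0x91FE
s_1 = Round(s_0, k_0) = 0x1882
s_2 = Round(s_1, k_1) = 0x8BB7
s_3 = Round(s_2, k_2) = 0xD11D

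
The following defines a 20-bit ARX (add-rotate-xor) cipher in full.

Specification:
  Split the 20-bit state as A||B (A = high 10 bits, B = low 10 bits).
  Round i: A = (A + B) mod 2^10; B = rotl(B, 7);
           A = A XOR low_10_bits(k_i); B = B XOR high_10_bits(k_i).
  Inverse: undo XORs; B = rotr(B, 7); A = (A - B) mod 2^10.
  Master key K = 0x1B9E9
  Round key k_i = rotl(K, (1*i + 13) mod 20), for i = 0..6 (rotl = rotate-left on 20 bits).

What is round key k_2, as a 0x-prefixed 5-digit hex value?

0x48DCF

K = 0x1B9E9
k_0 = rotl(K, (1*0+13) mod 20) = rotl(K, 13) = 0xD2373
k_1 = rotl(K, (1*1+13) mod 20) = rotl(K, 14) = 0xA46E7
k_2 = rotl(K, (1*2+13) mod 20) = rotl(K, 15) = 0x48DCF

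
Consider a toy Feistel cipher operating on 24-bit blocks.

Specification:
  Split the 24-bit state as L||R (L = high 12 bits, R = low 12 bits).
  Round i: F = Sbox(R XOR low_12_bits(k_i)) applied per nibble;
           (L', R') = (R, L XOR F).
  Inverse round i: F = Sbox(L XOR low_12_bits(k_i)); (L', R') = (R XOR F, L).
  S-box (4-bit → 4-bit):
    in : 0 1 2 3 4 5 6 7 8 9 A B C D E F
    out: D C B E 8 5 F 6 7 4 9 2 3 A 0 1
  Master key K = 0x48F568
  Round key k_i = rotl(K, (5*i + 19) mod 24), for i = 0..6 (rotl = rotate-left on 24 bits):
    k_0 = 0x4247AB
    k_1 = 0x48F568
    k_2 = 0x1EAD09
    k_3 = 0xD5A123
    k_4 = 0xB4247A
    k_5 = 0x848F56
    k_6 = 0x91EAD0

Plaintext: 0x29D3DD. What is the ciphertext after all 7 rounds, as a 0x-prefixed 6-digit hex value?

s_0 = plaintext = 0x29D3DD
s_1 = Round(s_0, k_0) = 0x3DDAF2
s_2 = Round(s_1, k_1) = 0xAF2294
s_3 = Round(s_2, k_2) = 0x294BB8
s_4 = Round(s_3, k_3) = 0xBB8BD6
s_5 = Round(s_4, k_4) = 0xBD6A2B
s_6 = Round(s_5, k_5) = 0xA2BEBC
s_7 = Round(s_6, k_6) = 0xEBC2D8

0xEBC2D8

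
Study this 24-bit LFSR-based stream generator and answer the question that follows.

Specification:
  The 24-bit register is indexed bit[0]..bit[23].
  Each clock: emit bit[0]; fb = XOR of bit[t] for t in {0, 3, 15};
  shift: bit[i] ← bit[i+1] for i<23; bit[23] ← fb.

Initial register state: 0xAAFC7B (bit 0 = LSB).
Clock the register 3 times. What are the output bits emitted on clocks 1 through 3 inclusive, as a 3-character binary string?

110

reg_0 = 0xAAFC7B
clock 1: out=1, reg = 0xD57E3D
clock 2: out=1, reg = 0x6ABF1E
clock 3: out=0, reg = 0x355F8F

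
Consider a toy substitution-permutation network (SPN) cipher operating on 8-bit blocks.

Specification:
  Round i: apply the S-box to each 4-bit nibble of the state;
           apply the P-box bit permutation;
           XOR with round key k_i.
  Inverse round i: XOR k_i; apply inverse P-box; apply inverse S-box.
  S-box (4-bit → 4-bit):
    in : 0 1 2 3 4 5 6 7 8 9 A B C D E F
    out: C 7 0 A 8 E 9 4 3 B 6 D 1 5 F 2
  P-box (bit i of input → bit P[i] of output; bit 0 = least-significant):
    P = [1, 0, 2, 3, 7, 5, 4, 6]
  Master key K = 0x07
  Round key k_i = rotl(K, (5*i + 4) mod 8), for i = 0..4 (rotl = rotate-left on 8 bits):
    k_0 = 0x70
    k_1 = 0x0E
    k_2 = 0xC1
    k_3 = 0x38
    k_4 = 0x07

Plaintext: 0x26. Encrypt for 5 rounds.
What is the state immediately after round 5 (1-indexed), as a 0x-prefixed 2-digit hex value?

s_0 = plaintext = 0x26
s_1 = Round(s_0, k_0) = 0x7A
s_2 = Round(s_1, k_1) = 0x1B
s_3 = Round(s_2, k_2) = 0x7F
s_4 = Round(s_3, k_3) = 0x29
s_5 = Round(s_4, k_4) = 0x0C

0x0C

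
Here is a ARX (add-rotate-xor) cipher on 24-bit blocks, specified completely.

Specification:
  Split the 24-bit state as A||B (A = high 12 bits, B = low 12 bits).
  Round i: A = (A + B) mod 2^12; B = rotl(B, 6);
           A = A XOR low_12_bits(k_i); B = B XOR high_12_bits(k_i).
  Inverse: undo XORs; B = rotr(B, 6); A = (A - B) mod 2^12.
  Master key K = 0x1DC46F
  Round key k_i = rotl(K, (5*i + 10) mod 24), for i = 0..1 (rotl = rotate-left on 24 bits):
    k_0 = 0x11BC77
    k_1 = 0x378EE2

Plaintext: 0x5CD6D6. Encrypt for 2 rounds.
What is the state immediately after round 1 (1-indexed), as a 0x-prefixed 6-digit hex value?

s_0 = plaintext = 0x5CD6D6
s_1 = Round(s_0, k_0) = 0x0D4480
s_2 = Round(s_1, k_1) = 0xBB636A

0x0D4480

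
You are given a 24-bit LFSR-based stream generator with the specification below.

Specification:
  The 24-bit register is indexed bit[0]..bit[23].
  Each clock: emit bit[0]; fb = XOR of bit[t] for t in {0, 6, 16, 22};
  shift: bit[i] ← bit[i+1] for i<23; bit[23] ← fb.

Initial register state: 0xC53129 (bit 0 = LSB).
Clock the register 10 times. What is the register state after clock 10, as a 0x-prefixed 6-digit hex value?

0x7DF14C

reg_0 = 0xC53129
clock 1: out=1, reg = 0xE29894
clock 2: out=0, reg = 0xF14C4A
clock 3: out=0, reg = 0xF8A625
clock 4: out=1, reg = 0x7C5312
clock 5: out=0, reg = 0xBE2989
clock 6: out=1, reg = 0xDF14C4
clock 7: out=0, reg = 0xEF8A62
clock 8: out=0, reg = 0xF7C531
clock 9: out=1, reg = 0xFBE298
clock 10: out=0, reg = 0x7DF14C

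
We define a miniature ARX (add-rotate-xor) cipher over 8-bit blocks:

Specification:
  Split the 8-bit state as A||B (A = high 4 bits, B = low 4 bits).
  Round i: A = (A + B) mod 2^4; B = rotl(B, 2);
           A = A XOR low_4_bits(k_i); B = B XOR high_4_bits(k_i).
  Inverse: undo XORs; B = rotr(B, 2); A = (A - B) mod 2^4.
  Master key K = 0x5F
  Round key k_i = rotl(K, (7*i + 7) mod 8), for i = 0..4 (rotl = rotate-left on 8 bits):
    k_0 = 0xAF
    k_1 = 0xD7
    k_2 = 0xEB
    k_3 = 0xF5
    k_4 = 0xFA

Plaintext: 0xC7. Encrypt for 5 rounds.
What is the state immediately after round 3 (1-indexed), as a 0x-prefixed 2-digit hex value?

0xFE

s_0 = plaintext = 0xC7
s_1 = Round(s_0, k_0) = 0xC7
s_2 = Round(s_1, k_1) = 0x40
s_3 = Round(s_2, k_2) = 0xFE
s_4 = Round(s_3, k_3) = 0x84
s_5 = Round(s_4, k_4) = 0x6E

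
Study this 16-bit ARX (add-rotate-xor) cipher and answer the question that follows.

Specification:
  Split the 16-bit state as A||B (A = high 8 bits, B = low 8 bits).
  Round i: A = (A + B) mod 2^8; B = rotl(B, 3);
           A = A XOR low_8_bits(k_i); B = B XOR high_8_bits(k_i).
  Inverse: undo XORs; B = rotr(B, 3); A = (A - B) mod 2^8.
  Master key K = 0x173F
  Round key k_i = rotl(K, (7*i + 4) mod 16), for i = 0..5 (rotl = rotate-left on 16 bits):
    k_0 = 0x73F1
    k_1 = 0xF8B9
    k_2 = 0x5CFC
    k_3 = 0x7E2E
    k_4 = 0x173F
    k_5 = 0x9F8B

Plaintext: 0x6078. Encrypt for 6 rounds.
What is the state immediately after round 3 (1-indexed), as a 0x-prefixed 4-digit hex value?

0x21B7

s_0 = plaintext = 0x6078
s_1 = Round(s_0, k_0) = 0x29B0
s_2 = Round(s_1, k_1) = 0x607D
s_3 = Round(s_2, k_2) = 0x21B7
s_4 = Round(s_3, k_3) = 0xF6C3
s_5 = Round(s_4, k_4) = 0x8609
s_6 = Round(s_5, k_5) = 0x04D7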